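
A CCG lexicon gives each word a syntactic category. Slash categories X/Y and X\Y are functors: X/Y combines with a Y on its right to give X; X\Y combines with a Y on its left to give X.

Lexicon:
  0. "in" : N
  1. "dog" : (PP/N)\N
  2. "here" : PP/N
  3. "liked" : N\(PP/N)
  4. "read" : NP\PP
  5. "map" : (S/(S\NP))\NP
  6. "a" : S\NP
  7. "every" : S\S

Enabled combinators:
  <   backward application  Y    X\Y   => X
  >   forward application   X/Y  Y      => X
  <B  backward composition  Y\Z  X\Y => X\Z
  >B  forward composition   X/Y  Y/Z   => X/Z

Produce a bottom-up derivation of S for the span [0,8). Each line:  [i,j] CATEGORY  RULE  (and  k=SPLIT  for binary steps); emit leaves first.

[0,8] S   >
  [0,6] S/(S\NP)   <
    [0,5] NP   <
      [0,4] PP   >
        [0,2] PP/N   <
          [0,1] "in" : N
          [1,2] "dog" : (PP/N)\N
        [2,4] N   <
          [2,3] "here" : PP/N
          [3,4] "liked" : N\(PP/N)
      [4,5] "read" : NP\PP
    [5,6] "map" : (S/(S\NP))\NP
  [6,8] S\NP   <B
    [6,7] "a" : S\NP
    [7,8] "every" : S\S

[0,1] N  lex  "in"
[1,2] (PP/N)\N  lex  "dog"
[0,2] PP/N  <  k=1
[2,3] PP/N  lex  "here"
[3,4] N\(PP/N)  lex  "liked"
[2,4] N  <  k=3
[0,4] PP  >  k=2
[4,5] NP\PP  lex  "read"
[0,5] NP  <  k=4
[5,6] (S/(S\NP))\NP  lex  "map"
[0,6] S/(S\NP)  <  k=5
[6,7] S\NP  lex  "a"
[7,8] S\S  lex  "every"
[6,8] S\NP  <B  k=7
[0,8] S  >  k=6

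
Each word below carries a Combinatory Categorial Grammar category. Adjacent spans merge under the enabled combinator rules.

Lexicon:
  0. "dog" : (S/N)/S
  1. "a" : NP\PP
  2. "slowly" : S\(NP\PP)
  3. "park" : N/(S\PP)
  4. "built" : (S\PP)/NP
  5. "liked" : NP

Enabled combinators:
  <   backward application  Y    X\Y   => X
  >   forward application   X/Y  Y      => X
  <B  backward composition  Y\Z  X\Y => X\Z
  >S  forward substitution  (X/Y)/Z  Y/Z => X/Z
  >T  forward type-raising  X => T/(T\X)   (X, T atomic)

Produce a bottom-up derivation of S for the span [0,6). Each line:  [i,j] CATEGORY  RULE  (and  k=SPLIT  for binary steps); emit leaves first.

[0,6] S   >
  [0,3] S/N   >
    [0,1] "dog" : (S/N)/S
    [1,3] S   <
      [1,2] "a" : NP\PP
      [2,3] "slowly" : S\(NP\PP)
  [3,6] N   >
    [3,4] "park" : N/(S\PP)
    [4,6] S\PP   >
      [4,5] "built" : (S\PP)/NP
      [5,6] "liked" : NP

[0,1] (S/N)/S  lex  "dog"
[1,2] NP\PP  lex  "a"
[2,3] S\(NP\PP)  lex  "slowly"
[1,3] S  <  k=2
[0,3] S/N  >  k=1
[3,4] N/(S\PP)  lex  "park"
[4,5] (S\PP)/NP  lex  "built"
[5,6] NP  lex  "liked"
[4,6] S\PP  >  k=5
[3,6] N  >  k=4
[0,6] S  >  k=3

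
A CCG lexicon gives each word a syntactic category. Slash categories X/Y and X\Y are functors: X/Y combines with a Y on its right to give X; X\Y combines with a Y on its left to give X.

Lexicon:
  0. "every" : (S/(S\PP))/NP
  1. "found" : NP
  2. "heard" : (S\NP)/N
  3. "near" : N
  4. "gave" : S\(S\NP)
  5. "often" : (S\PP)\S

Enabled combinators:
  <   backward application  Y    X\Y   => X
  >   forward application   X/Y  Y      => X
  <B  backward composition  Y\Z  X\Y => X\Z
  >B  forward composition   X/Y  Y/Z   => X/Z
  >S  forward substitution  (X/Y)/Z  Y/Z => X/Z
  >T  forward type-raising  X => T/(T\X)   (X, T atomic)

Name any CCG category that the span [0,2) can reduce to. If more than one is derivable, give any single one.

S/(S\PP)

[0,6] S   >
  [0,2] S/(S\PP)   >
    [0,1] "every" : (S/(S\PP))/NP
    [1,2] "found" : NP
  [2,6] S\PP   <
    [2,5] S   <
      [2,4] S\NP   >
        [2,3] "heard" : (S\NP)/N
        [3,4] "near" : N
      [4,5] "gave" : S\(S\NP)
    [5,6] "often" : (S\PP)\S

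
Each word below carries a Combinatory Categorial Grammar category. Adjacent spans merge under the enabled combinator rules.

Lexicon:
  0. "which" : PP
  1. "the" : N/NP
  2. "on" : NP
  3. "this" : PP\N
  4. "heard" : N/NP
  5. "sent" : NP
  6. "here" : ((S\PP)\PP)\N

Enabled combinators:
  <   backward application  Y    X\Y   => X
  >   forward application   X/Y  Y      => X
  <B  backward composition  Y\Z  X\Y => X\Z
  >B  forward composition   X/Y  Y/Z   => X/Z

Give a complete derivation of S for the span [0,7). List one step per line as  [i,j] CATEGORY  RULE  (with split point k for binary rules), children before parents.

[0,1] PP  lex  "which"
[1,2] N/NP  lex  "the"
[2,3] NP  lex  "on"
[1,3] N  >  k=2
[3,4] PP\N  lex  "this"
[1,4] PP  <  k=3
[4,5] N/NP  lex  "heard"
[5,6] NP  lex  "sent"
[4,6] N  >  k=5
[6,7] ((S\PP)\PP)\N  lex  "here"
[4,7] (S\PP)\PP  <  k=6
[1,7] S\PP  <  k=4
[0,7] S  <  k=1

[0,7] S   <
  [0,1] "which" : PP
  [1,7] S\PP   <
    [1,4] PP   <
      [1,3] N   >
        [1,2] "the" : N/NP
        [2,3] "on" : NP
      [3,4] "this" : PP\N
    [4,7] (S\PP)\PP   <
      [4,6] N   >
        [4,5] "heard" : N/NP
        [5,6] "sent" : NP
      [6,7] "here" : ((S\PP)\PP)\N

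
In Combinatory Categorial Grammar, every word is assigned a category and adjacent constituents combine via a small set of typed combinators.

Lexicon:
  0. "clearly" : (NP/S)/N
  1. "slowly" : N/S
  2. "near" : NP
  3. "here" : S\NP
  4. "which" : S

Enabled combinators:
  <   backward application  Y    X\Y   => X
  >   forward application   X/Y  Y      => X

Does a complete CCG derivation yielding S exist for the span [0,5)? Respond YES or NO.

NO

(NP/S)/N N/S NP S\NP S
CKY chart[0,5] = {NP}; S ∉ chart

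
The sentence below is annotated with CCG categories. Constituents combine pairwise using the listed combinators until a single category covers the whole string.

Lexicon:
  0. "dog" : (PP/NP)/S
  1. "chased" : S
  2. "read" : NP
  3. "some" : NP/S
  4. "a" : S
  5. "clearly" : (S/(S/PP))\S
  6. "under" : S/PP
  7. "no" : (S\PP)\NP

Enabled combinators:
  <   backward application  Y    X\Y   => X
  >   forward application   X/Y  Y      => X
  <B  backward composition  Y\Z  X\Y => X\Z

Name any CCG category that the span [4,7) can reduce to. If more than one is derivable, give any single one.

S

[0,8] S   <
  [0,3] PP   >
    [0,2] PP/NP   >
      [0,1] "dog" : (PP/NP)/S
      [1,2] "chased" : S
    [2,3] "read" : NP
  [3,8] S\PP   <
    [3,7] NP   >
      [3,4] "some" : NP/S
      [4,7] S   >
        [4,6] S/(S/PP)   <
          [4,5] "a" : S
          [5,6] "clearly" : (S/(S/PP))\S
        [6,7] "under" : S/PP
    [7,8] "no" : (S\PP)\NP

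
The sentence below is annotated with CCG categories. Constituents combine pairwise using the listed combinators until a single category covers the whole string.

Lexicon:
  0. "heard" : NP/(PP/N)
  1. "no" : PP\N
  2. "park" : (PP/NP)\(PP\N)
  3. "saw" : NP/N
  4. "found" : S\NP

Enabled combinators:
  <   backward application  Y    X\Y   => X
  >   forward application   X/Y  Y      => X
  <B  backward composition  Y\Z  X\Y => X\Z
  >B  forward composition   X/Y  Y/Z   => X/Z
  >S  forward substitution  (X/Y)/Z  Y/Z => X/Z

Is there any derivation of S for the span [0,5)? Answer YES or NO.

[0,5] S   <
  [0,4] NP   >
    [0,1] "heard" : NP/(PP/N)
    [1,4] PP/N   >B
      [1,3] PP/NP   <
        [1,2] "no" : PP\N
        [2,3] "park" : (PP/NP)\(PP\N)
      [3,4] "saw" : NP/N
  [4,5] "found" : S\NP

YES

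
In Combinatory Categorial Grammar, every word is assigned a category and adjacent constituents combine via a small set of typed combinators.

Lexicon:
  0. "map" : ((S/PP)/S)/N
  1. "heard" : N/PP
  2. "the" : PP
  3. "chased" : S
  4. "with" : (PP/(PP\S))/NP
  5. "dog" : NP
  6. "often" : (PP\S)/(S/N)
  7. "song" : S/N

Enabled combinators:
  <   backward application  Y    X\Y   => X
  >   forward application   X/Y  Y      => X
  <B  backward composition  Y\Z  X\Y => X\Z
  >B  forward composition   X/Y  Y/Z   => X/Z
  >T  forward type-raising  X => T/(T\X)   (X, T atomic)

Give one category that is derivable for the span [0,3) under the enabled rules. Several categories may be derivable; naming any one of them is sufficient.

[0,8] S   >
  [0,4] S/PP   >
    [0,3] (S/PP)/S   >
      [0,1] "map" : ((S/PP)/S)/N
      [1,3] N   >
        [1,2] "heard" : N/PP
        [2,3] "the" : PP
    [3,4] "chased" : S
  [4,8] PP   >
    [4,6] PP/(PP\S)   >
      [4,5] "with" : (PP/(PP\S))/NP
      [5,6] "dog" : NP
    [6,8] PP\S   >
      [6,7] "often" : (PP\S)/(S/N)
      [7,8] "song" : S/N

(S/PP)/S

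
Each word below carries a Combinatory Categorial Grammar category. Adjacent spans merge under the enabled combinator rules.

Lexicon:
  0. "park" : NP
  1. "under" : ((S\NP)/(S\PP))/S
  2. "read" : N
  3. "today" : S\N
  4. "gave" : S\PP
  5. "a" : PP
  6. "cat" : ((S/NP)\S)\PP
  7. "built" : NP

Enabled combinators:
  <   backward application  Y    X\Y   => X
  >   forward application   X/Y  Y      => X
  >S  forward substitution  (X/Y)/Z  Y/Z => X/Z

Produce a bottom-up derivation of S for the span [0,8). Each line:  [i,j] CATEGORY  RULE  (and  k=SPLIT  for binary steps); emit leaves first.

[0,8] S   >
  [0,7] S/NP   <
    [0,5] S   <
      [0,1] "park" : NP
      [1,5] S\NP   >
        [1,4] (S\NP)/(S\PP)   >
          [1,2] "under" : ((S\NP)/(S\PP))/S
          [2,4] S   <
            [2,3] "read" : N
            [3,4] "today" : S\N
        [4,5] "gave" : S\PP
    [5,7] (S/NP)\S   <
      [5,6] "a" : PP
      [6,7] "cat" : ((S/NP)\S)\PP
  [7,8] "built" : NP

[0,1] NP  lex  "park"
[1,2] ((S\NP)/(S\PP))/S  lex  "under"
[2,3] N  lex  "read"
[3,4] S\N  lex  "today"
[2,4] S  <  k=3
[1,4] (S\NP)/(S\PP)  >  k=2
[4,5] S\PP  lex  "gave"
[1,5] S\NP  >  k=4
[0,5] S  <  k=1
[5,6] PP  lex  "a"
[6,7] ((S/NP)\S)\PP  lex  "cat"
[5,7] (S/NP)\S  <  k=6
[0,7] S/NP  <  k=5
[7,8] NP  lex  "built"
[0,8] S  >  k=7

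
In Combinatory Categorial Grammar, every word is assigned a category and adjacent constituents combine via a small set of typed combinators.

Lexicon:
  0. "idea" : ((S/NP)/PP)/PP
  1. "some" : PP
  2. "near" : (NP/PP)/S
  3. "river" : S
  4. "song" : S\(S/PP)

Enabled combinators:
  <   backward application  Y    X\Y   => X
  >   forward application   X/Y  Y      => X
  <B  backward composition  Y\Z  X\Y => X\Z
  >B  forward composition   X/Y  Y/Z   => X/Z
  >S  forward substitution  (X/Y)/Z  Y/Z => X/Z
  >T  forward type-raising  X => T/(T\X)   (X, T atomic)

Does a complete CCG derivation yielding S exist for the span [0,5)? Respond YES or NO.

YES

[0,5] S   <
  [0,4] S/PP   >S
    [0,2] (S/NP)/PP   >
      [0,1] "idea" : ((S/NP)/PP)/PP
      [1,2] "some" : PP
    [2,4] NP/PP   >
      [2,3] "near" : (NP/PP)/S
      [3,4] "river" : S
  [4,5] "song" : S\(S/PP)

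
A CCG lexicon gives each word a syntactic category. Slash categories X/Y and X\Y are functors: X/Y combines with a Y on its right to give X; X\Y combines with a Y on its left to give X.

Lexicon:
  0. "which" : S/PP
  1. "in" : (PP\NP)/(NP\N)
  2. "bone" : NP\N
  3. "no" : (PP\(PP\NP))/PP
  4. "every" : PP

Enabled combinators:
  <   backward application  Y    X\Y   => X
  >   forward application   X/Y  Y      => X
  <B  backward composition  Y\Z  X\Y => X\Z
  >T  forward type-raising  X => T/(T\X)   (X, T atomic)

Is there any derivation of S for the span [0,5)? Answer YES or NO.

[0,5] S   >
  [0,1] "which" : S/PP
  [1,5] PP   <
    [1,3] PP\NP   >
      [1,2] "in" : (PP\NP)/(NP\N)
      [2,3] "bone" : NP\N
    [3,5] PP\(PP\NP)   >
      [3,4] "no" : (PP\(PP\NP))/PP
      [4,5] "every" : PP

YES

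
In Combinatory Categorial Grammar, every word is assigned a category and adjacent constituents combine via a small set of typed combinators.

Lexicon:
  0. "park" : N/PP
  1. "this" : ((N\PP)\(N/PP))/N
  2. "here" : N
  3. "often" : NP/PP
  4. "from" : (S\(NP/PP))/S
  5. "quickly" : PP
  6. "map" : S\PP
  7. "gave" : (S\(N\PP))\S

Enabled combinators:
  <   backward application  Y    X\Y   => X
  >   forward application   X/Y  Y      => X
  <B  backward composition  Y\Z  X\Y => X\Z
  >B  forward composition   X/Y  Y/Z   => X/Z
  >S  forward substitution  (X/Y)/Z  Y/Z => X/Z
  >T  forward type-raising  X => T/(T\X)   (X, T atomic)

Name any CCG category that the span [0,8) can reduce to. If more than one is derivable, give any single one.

S

[0,8] S   <
  [0,3] N\PP   <
    [0,1] "park" : N/PP
    [1,3] (N\PP)\(N/PP)   >
      [1,2] "this" : ((N\PP)\(N/PP))/N
      [2,3] "here" : N
  [3,8] S\(N\PP)   <
    [3,7] S   <
      [3,4] "often" : NP/PP
      [4,7] S\(NP/PP)   >
        [4,5] "from" : (S\(NP/PP))/S
        [5,7] S   >
          [5,6] S/(S\PP)   >T
            [5,6] "quickly" : PP
          [6,7] "map" : S\PP
    [7,8] "gave" : (S\(N\PP))\S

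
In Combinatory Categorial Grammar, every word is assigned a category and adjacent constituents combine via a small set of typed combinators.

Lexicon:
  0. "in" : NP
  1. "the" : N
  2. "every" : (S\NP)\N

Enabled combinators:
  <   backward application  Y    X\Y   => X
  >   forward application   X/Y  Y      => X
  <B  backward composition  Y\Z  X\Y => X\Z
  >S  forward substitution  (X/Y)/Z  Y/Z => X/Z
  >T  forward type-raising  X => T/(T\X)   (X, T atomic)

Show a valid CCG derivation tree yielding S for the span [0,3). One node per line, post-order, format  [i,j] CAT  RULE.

[0,3] S   <
  [0,1] "in" : NP
  [1,3] S\NP   <
    [1,2] "the" : N
    [2,3] "every" : (S\NP)\N

[0,1] NP  lex  "in"
[1,2] N  lex  "the"
[2,3] (S\NP)\N  lex  "every"
[1,3] S\NP  <  k=2
[0,3] S  <  k=1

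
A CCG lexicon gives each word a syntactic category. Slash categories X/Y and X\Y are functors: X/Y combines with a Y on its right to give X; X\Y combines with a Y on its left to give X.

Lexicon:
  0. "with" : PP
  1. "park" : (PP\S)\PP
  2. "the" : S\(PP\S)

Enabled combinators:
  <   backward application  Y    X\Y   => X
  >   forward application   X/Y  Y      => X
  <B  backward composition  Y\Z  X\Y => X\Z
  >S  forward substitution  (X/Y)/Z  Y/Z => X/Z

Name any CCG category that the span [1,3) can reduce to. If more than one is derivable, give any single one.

[0,3] S   <
  [0,1] "with" : PP
  [1,3] S\PP   <B
    [1,2] "park" : (PP\S)\PP
    [2,3] "the" : S\(PP\S)

S\PP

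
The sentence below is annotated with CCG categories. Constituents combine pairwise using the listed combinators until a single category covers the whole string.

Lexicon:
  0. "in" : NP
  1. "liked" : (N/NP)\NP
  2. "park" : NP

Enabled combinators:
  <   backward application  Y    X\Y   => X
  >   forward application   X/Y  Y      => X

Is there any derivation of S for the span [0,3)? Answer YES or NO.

NP (N/NP)\NP NP
CKY chart[0,3] = {N}; S ∉ chart

NO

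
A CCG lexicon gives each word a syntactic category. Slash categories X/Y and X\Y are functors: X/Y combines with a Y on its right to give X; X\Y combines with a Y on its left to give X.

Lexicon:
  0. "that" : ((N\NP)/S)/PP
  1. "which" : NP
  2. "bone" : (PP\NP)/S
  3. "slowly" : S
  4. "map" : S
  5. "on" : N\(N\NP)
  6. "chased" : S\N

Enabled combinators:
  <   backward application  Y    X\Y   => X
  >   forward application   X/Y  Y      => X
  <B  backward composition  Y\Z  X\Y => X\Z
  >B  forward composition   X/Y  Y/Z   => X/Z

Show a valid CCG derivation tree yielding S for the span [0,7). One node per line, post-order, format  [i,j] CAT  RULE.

[0,1] ((N\NP)/S)/PP  lex  "that"
[1,2] NP  lex  "which"
[2,3] (PP\NP)/S  lex  "bone"
[3,4] S  lex  "slowly"
[2,4] PP\NP  >  k=3
[1,4] PP  <  k=2
[0,4] (N\NP)/S  >  k=1
[4,5] S  lex  "map"
[0,5] N\NP  >  k=4
[5,6] N\(N\NP)  lex  "on"
[0,6] N  <  k=5
[6,7] S\N  lex  "chased"
[0,7] S  <  k=6

[0,7] S   <
  [0,6] N   <
    [0,5] N\NP   >
      [0,4] (N\NP)/S   >
        [0,1] "that" : ((N\NP)/S)/PP
        [1,4] PP   <
          [1,2] "which" : NP
          [2,4] PP\NP   >
            [2,3] "bone" : (PP\NP)/S
            [3,4] "slowly" : S
      [4,5] "map" : S
    [5,6] "on" : N\(N\NP)
  [6,7] "chased" : S\N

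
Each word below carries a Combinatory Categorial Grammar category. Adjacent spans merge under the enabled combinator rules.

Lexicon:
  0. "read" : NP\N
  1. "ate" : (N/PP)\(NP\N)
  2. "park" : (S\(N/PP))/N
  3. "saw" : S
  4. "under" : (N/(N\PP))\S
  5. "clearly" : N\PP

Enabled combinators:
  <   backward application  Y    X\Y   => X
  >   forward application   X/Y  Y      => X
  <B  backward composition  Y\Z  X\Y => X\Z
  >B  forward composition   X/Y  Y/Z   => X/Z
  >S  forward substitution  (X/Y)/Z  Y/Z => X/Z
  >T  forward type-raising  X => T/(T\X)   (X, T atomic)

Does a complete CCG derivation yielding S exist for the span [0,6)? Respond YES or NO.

YES

[0,6] S   <
  [0,2] N/PP   <
    [0,1] "read" : NP\N
    [1,2] "ate" : (N/PP)\(NP\N)
  [2,6] S\(N/PP)   >
    [2,3] "park" : (S\(N/PP))/N
    [3,6] N   >
      [3,5] N/(N\PP)   <
        [3,4] "saw" : S
        [4,5] "under" : (N/(N\PP))\S
      [5,6] "clearly" : N\PP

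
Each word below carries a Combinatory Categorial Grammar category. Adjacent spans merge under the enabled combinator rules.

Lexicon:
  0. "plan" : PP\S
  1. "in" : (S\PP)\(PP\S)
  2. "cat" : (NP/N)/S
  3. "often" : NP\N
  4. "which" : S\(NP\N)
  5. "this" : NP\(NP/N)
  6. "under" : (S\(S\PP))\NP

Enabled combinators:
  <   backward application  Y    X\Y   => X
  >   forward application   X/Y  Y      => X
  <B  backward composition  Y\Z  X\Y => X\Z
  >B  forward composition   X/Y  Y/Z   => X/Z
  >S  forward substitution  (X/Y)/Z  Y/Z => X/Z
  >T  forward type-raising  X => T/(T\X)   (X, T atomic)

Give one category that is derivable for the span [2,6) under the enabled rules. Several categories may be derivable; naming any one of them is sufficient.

[0,7] S   <
  [0,2] S\PP   <
    [0,1] "plan" : PP\S
    [1,2] "in" : (S\PP)\(PP\S)
  [2,7] S\(S\PP)   <
    [2,6] NP   <
      [2,5] NP/N   >
        [2,3] "cat" : (NP/N)/S
        [3,5] S   <
          [3,4] "often" : NP\N
          [4,5] "which" : S\(NP\N)
      [5,6] "this" : NP\(NP/N)
    [6,7] "under" : (S\(S\PP))\NP

NP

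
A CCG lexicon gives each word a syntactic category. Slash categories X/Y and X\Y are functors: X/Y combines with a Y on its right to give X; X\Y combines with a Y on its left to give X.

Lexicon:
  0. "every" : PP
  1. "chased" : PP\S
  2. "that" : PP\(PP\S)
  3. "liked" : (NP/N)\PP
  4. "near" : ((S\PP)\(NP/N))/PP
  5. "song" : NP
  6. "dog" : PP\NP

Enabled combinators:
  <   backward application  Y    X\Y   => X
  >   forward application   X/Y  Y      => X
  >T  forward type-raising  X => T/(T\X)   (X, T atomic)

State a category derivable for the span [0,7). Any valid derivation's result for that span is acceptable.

S

[0,7] S   <
  [0,1] "every" : PP
  [1,7] S\PP   <
    [1,4] NP/N   <
      [1,3] PP   <
        [1,2] "chased" : PP\S
        [2,3] "that" : PP\(PP\S)
      [3,4] "liked" : (NP/N)\PP
    [4,7] (S\PP)\(NP/N)   >
      [4,5] "near" : ((S\PP)\(NP/N))/PP
      [5,7] PP   <
        [5,6] "song" : NP
        [6,7] "dog" : PP\NP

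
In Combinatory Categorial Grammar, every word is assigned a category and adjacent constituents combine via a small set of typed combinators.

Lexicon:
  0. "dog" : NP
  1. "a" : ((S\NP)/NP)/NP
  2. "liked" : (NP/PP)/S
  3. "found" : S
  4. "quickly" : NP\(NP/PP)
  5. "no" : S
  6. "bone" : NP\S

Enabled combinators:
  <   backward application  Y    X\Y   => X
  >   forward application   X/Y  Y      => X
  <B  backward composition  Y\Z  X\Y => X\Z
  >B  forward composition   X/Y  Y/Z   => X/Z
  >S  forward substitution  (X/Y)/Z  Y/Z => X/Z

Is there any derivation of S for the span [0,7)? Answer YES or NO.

YES

[0,7] S   <
  [0,1] "dog" : NP
  [1,7] S\NP   >
    [1,5] (S\NP)/NP   >
      [1,2] "a" : ((S\NP)/NP)/NP
      [2,5] NP   <
        [2,4] NP/PP   >
          [2,3] "liked" : (NP/PP)/S
          [3,4] "found" : S
        [4,5] "quickly" : NP\(NP/PP)
    [5,7] NP   <
      [5,6] "no" : S
      [6,7] "bone" : NP\S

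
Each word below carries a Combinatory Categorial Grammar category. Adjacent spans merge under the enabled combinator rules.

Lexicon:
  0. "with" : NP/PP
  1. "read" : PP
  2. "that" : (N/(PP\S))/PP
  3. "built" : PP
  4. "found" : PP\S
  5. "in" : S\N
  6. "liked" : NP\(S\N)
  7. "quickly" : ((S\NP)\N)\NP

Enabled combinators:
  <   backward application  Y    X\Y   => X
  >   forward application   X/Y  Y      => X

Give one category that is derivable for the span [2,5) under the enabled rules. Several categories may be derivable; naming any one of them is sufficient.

[0,8] S   <
  [0,2] NP   >
    [0,1] "with" : NP/PP
    [1,2] "read" : PP
  [2,8] S\NP   <
    [2,5] N   >
      [2,4] N/(PP\S)   >
        [2,3] "that" : (N/(PP\S))/PP
        [3,4] "built" : PP
      [4,5] "found" : PP\S
    [5,8] (S\NP)\N   <
      [5,7] NP   <
        [5,6] "in" : S\N
        [6,7] "liked" : NP\(S\N)
      [7,8] "quickly" : ((S\NP)\N)\NP

N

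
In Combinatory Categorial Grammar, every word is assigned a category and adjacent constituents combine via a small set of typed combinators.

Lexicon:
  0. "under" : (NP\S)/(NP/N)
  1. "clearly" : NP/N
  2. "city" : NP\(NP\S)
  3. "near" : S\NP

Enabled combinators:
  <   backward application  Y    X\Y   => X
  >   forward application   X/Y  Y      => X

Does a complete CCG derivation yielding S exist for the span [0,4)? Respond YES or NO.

YES

[0,4] S   <
  [0,3] NP   <
    [0,2] NP\S   >
      [0,1] "under" : (NP\S)/(NP/N)
      [1,2] "clearly" : NP/N
    [2,3] "city" : NP\(NP\S)
  [3,4] "near" : S\NP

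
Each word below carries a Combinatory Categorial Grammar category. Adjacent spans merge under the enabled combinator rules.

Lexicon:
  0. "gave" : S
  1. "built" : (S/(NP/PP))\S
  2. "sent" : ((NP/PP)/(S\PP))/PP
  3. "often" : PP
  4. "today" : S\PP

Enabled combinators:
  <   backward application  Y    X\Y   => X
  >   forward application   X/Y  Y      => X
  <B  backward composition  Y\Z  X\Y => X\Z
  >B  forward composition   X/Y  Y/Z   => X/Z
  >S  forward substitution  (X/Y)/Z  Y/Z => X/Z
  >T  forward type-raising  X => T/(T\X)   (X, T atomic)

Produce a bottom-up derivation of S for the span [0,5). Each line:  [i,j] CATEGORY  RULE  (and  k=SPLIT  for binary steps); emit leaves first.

[0,5] S   >
  [0,2] S/(NP/PP)   <
    [0,1] "gave" : S
    [1,2] "built" : (S/(NP/PP))\S
  [2,5] NP/PP   >
    [2,4] (NP/PP)/(S\PP)   >
      [2,3] "sent" : ((NP/PP)/(S\PP))/PP
      [3,4] "often" : PP
    [4,5] "today" : S\PP

[0,1] S  lex  "gave"
[1,2] (S/(NP/PP))\S  lex  "built"
[0,2] S/(NP/PP)  <  k=1
[2,3] ((NP/PP)/(S\PP))/PP  lex  "sent"
[3,4] PP  lex  "often"
[2,4] (NP/PP)/(S\PP)  >  k=3
[4,5] S\PP  lex  "today"
[2,5] NP/PP  >  k=4
[0,5] S  >  k=2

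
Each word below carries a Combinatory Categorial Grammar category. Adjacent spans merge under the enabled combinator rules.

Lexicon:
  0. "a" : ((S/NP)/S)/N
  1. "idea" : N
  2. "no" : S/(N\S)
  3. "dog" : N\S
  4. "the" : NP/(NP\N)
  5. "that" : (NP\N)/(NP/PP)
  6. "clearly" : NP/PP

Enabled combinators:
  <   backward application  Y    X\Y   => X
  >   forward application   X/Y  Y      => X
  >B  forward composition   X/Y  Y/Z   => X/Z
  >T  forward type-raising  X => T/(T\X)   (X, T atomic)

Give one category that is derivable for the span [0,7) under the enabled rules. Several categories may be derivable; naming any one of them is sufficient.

[0,7] S   >
  [0,4] S/NP   >
    [0,2] (S/NP)/S   >
      [0,1] "a" : ((S/NP)/S)/N
      [1,2] "idea" : N
    [2,4] S   >
      [2,3] "no" : S/(N\S)
      [3,4] "dog" : N\S
  [4,7] NP   >
    [4,5] "the" : NP/(NP\N)
    [5,7] NP\N   >
      [5,6] "that" : (NP\N)/(NP/PP)
      [6,7] "clearly" : NP/PP

S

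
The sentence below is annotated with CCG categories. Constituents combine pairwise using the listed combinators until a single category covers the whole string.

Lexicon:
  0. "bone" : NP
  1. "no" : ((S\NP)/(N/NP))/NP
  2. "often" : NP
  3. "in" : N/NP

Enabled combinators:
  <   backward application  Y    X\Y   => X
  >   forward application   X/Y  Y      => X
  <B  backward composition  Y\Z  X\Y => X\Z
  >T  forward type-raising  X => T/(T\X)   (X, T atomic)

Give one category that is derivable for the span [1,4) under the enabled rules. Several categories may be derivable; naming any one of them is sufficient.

S\NP

[0,4] S   <
  [0,1] "bone" : NP
  [1,4] S\NP   >
    [1,3] (S\NP)/(N/NP)   >
      [1,2] "no" : ((S\NP)/(N/NP))/NP
      [2,3] "often" : NP
    [3,4] "in" : N/NP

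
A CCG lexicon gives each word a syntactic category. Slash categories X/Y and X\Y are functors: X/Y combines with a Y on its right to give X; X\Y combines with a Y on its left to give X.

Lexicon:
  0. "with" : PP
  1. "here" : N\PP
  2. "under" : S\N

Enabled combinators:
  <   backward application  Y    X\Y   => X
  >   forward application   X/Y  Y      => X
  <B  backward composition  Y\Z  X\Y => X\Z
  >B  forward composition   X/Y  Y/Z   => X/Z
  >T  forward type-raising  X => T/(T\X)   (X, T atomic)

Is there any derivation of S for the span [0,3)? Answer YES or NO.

YES

[0,3] S   <
  [0,1] "with" : PP
  [1,3] S\PP   <B
    [1,2] "here" : N\PP
    [2,3] "under" : S\N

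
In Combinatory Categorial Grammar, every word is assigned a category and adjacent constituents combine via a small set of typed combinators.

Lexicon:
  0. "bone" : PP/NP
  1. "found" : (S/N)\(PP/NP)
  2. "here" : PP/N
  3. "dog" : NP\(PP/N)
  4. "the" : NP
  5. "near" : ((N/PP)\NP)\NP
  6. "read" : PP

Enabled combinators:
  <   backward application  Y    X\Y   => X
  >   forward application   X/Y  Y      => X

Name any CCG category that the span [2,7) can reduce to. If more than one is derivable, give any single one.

[0,7] S   >
  [0,2] S/N   <
    [0,1] "bone" : PP/NP
    [1,2] "found" : (S/N)\(PP/NP)
  [2,7] N   >
    [2,6] N/PP   <
      [2,4] NP   <
        [2,3] "here" : PP/N
        [3,4] "dog" : NP\(PP/N)
      [4,6] (N/PP)\NP   <
        [4,5] "the" : NP
        [5,6] "near" : ((N/PP)\NP)\NP
    [6,7] "read" : PP

N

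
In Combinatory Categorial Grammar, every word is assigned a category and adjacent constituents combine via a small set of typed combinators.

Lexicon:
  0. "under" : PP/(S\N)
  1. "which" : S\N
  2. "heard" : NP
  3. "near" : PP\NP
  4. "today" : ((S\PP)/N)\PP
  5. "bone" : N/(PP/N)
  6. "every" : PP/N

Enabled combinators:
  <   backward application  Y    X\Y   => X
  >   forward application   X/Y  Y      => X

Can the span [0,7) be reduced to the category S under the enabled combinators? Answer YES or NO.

YES

[0,7] S   <
  [0,2] PP   >
    [0,1] "under" : PP/(S\N)
    [1,2] "which" : S\N
  [2,7] S\PP   >
    [2,5] (S\PP)/N   <
      [2,4] PP   <
        [2,3] "heard" : NP
        [3,4] "near" : PP\NP
      [4,5] "today" : ((S\PP)/N)\PP
    [5,7] N   >
      [5,6] "bone" : N/(PP/N)
      [6,7] "every" : PP/N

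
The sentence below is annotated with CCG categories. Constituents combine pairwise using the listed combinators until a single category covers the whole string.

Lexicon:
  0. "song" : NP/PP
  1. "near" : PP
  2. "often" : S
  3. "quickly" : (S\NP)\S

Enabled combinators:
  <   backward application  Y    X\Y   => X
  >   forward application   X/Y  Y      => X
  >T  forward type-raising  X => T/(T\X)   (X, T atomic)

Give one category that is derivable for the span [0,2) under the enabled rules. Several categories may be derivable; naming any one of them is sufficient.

[0,4] S   <
  [0,2] NP   >
    [0,1] "song" : NP/PP
    [1,2] "near" : PP
  [2,4] S\NP   <
    [2,3] "often" : S
    [3,4] "quickly" : (S\NP)\S

NP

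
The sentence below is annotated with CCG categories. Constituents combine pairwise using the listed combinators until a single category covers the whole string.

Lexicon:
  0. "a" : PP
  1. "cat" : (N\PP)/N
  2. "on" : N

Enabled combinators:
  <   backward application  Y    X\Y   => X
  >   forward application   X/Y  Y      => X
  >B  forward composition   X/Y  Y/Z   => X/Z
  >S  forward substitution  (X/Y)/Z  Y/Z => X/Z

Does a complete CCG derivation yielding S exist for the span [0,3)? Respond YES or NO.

PP (N\PP)/N N
CKY chart[0,3] = {N}; S ∉ chart

NO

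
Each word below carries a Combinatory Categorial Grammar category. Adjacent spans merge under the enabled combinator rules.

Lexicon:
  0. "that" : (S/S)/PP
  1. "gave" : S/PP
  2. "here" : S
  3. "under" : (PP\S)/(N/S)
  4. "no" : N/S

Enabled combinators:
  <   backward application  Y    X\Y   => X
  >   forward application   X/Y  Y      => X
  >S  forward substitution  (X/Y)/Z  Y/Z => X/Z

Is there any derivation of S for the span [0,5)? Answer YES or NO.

YES

[0,5] S   >
  [0,2] S/PP   >S
    [0,1] "that" : (S/S)/PP
    [1,2] "gave" : S/PP
  [2,5] PP   <
    [2,3] "here" : S
    [3,5] PP\S   >
      [3,4] "under" : (PP\S)/(N/S)
      [4,5] "no" : N/S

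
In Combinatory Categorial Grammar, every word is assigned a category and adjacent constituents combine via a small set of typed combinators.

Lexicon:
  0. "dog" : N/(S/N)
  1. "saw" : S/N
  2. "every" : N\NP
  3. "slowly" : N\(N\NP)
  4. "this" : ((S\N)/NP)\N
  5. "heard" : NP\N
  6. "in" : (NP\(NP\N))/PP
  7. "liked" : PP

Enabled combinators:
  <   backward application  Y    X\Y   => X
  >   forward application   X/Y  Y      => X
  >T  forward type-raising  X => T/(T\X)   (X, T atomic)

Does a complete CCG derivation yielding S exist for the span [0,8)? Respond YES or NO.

[0,8] S   <
  [0,2] N   >
    [0,1] "dog" : N/(S/N)
    [1,2] "saw" : S/N
  [2,8] S\N   >
    [2,5] (S\N)/NP   <
      [2,4] N   <
        [2,3] "every" : N\NP
        [3,4] "slowly" : N\(N\NP)
      [4,5] "this" : ((S\N)/NP)\N
    [5,8] NP   <
      [5,6] "heard" : NP\N
      [6,8] NP\(NP\N)   >
        [6,7] "in" : (NP\(NP\N))/PP
        [7,8] "liked" : PP

YES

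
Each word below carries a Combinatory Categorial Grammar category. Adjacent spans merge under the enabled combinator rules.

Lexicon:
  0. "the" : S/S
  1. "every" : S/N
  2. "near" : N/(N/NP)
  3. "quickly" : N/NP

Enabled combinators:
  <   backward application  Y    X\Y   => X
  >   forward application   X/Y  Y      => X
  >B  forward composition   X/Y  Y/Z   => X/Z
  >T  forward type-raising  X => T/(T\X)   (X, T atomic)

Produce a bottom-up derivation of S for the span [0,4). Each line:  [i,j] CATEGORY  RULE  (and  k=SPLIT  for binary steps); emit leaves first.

[0,1] S/S  lex  "the"
[1,2] S/N  lex  "every"
[0,2] S/N  >B  k=1
[2,3] N/(N/NP)  lex  "near"
[3,4] N/NP  lex  "quickly"
[2,4] N  >  k=3
[0,4] S  >  k=2

[0,4] S   >
  [0,2] S/N   >B
    [0,1] "the" : S/S
    [1,2] "every" : S/N
  [2,4] N   >
    [2,3] "near" : N/(N/NP)
    [3,4] "quickly" : N/NP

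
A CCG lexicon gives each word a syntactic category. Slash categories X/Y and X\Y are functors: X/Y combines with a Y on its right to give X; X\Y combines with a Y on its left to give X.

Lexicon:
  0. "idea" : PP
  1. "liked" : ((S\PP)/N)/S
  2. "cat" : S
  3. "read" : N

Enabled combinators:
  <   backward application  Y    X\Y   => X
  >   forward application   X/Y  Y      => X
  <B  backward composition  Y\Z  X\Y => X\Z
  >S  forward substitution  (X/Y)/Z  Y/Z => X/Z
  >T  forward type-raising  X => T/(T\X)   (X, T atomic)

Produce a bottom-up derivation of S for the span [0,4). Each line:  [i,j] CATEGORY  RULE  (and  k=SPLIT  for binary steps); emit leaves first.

[0,4] S   >
  [0,1] S/(S\PP)   >T
    [0,1] "idea" : PP
  [1,4] S\PP   >
    [1,3] (S\PP)/N   >
      [1,2] "liked" : ((S\PP)/N)/S
      [2,3] "cat" : S
    [3,4] "read" : N

[0,1] PP  lex  "idea"
[0,1] S/(S\PP)  >T
[1,2] ((S\PP)/N)/S  lex  "liked"
[2,3] S  lex  "cat"
[1,3] (S\PP)/N  >  k=2
[3,4] N  lex  "read"
[1,4] S\PP  >  k=3
[0,4] S  >  k=1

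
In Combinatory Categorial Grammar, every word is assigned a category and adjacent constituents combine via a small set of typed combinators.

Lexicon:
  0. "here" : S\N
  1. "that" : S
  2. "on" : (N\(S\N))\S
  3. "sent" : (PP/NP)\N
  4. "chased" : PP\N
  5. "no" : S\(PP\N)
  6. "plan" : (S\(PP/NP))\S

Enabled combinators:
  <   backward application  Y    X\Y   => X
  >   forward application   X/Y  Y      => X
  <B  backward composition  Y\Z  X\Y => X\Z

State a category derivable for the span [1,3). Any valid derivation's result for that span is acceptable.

N\(S\N)

[0,7] S   <
  [0,4] PP/NP   <
    [0,3] N   <
      [0,1] "here" : S\N
      [1,3] N\(S\N)   <
        [1,2] "that" : S
        [2,3] "on" : (N\(S\N))\S
    [3,4] "sent" : (PP/NP)\N
  [4,7] S\(PP/NP)   <
    [4,6] S   <
      [4,5] "chased" : PP\N
      [5,6] "no" : S\(PP\N)
    [6,7] "plan" : (S\(PP/NP))\S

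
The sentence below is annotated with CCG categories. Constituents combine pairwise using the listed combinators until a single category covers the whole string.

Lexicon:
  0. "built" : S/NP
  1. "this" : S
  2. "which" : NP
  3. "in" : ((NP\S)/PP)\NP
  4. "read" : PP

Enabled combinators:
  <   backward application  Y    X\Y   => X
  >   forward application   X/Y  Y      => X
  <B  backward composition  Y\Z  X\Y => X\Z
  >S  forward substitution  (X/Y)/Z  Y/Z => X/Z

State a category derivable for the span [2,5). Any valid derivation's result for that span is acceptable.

NP\S

[0,5] S   >
  [0,1] "built" : S/NP
  [1,5] NP   <
    [1,2] "this" : S
    [2,5] NP\S   >
      [2,4] (NP\S)/PP   <
        [2,3] "which" : NP
        [3,4] "in" : ((NP\S)/PP)\NP
      [4,5] "read" : PP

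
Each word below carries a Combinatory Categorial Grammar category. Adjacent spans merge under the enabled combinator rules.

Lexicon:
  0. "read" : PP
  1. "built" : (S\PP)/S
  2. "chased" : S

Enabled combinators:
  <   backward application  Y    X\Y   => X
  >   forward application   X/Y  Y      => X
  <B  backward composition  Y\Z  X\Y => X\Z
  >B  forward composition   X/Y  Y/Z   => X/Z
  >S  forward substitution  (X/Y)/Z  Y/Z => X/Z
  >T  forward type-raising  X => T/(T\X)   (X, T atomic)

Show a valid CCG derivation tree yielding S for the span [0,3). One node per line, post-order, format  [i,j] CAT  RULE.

[0,1] PP  lex  "read"
[1,2] (S\PP)/S  lex  "built"
[2,3] S  lex  "chased"
[1,3] S\PP  >  k=2
[0,3] S  <  k=1

[0,3] S   <
  [0,1] "read" : PP
  [1,3] S\PP   >
    [1,2] "built" : (S\PP)/S
    [2,3] "chased" : S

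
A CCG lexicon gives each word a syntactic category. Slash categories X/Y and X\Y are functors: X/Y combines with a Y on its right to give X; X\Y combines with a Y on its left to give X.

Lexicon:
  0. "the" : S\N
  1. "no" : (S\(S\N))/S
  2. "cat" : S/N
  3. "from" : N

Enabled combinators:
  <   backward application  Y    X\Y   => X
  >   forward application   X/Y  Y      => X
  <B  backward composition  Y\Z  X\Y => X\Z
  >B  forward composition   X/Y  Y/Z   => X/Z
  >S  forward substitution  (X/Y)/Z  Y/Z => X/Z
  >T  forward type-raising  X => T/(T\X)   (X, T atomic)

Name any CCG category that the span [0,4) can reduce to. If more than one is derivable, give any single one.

[0,4] S   <
  [0,1] "the" : S\N
  [1,4] S\(S\N)   >
    [1,2] "no" : (S\(S\N))/S
    [2,4] S   >
      [2,3] "cat" : S/N
      [3,4] "from" : N

S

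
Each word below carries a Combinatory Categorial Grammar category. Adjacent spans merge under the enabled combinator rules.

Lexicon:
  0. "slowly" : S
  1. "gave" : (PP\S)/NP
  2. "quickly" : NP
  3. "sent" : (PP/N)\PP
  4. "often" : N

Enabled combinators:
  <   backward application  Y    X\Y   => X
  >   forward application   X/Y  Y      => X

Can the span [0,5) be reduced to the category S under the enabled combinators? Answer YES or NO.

S (PP\S)/NP NP (PP/N)\PP N
CKY chart[0,5] = {PP}; S ∉ chart

NO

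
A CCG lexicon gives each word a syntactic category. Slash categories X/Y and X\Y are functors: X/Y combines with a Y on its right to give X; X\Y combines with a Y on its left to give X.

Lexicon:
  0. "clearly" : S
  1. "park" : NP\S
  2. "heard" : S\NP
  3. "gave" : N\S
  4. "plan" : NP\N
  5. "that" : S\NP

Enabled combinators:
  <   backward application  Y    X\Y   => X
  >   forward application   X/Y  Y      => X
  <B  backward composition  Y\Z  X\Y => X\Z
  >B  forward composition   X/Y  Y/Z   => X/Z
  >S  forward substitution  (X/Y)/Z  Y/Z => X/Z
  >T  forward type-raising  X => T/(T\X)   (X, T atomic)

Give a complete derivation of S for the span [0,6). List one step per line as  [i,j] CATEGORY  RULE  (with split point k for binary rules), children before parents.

[0,1] S  lex  "clearly"
[1,2] NP\S  lex  "park"
[0,2] NP  <  k=1
[2,3] S\NP  lex  "heard"
[3,4] N\S  lex  "gave"
[2,4] N\NP  <B  k=3
[0,4] N  <  k=2
[4,5] NP\N  lex  "plan"
[5,6] S\NP  lex  "that"
[4,6] S\N  <B  k=5
[0,6] S  <  k=4

[0,6] S   <
  [0,4] N   <
    [0,2] NP   <
      [0,1] "clearly" : S
      [1,2] "park" : NP\S
    [2,4] N\NP   <B
      [2,3] "heard" : S\NP
      [3,4] "gave" : N\S
  [4,6] S\N   <B
    [4,5] "plan" : NP\N
    [5,6] "that" : S\NP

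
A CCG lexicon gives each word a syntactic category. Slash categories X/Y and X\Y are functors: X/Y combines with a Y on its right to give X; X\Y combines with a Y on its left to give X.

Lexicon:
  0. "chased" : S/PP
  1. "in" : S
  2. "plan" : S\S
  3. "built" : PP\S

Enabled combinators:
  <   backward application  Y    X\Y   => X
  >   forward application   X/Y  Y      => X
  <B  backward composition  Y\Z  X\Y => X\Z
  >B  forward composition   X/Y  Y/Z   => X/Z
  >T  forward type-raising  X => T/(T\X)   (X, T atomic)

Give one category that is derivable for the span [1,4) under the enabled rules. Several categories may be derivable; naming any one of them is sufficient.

PP

[0,4] S   >
  [0,1] "chased" : S/PP
  [1,4] PP   <
    [1,2] "in" : S
    [2,4] PP\S   <B
      [2,3] "plan" : S\S
      [3,4] "built" : PP\S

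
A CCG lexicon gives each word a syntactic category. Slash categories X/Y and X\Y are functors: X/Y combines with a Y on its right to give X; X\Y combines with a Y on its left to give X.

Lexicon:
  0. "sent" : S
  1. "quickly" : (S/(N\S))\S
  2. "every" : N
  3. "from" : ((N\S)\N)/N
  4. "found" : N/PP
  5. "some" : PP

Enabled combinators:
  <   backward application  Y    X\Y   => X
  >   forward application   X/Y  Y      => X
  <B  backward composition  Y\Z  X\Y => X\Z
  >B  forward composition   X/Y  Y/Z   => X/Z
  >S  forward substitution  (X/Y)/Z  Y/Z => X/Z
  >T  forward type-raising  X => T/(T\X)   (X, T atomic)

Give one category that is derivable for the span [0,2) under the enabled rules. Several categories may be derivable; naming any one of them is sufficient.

[0,6] S   >
  [0,2] S/(N\S)   <
    [0,1] "sent" : S
    [1,2] "quickly" : (S/(N\S))\S
  [2,6] N\S   <
    [2,3] "every" : N
    [3,6] (N\S)\N   >
      [3,4] "from" : ((N\S)\N)/N
      [4,6] N   >
        [4,5] "found" : N/PP
        [5,6] "some" : PP

S/(N\S)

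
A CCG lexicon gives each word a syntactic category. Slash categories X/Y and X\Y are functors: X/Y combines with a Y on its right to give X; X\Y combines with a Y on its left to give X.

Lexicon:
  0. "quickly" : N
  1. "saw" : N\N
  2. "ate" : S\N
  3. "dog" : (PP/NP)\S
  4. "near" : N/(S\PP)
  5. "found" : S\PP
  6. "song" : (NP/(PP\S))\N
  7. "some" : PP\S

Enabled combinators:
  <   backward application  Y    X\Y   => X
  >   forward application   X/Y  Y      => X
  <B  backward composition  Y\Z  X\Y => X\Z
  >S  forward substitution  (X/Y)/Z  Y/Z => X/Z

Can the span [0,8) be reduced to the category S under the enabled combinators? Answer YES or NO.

NO

N N\N S\N (PP/NP)\S N/(S\PP) S\PP (NP/(PP\S))\N PP\S
CKY chart[0,8] = {PP}; S ∉ chart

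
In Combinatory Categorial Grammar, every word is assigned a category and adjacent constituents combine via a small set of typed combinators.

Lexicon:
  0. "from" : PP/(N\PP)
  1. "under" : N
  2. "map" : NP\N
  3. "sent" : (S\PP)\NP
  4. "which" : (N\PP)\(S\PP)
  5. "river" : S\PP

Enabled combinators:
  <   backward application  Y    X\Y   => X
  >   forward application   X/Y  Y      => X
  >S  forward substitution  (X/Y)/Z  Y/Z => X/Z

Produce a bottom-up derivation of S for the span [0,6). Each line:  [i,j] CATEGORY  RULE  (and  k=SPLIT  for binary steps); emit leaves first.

[0,6] S   <
  [0,5] PP   >
    [0,1] "from" : PP/(N\PP)
    [1,5] N\PP   <
      [1,4] S\PP   <
        [1,3] NP   <
          [1,2] "under" : N
          [2,3] "map" : NP\N
        [3,4] "sent" : (S\PP)\NP
      [4,5] "which" : (N\PP)\(S\PP)
  [5,6] "river" : S\PP

[0,1] PP/(N\PP)  lex  "from"
[1,2] N  lex  "under"
[2,3] NP\N  lex  "map"
[1,3] NP  <  k=2
[3,4] (S\PP)\NP  lex  "sent"
[1,4] S\PP  <  k=3
[4,5] (N\PP)\(S\PP)  lex  "which"
[1,5] N\PP  <  k=4
[0,5] PP  >  k=1
[5,6] S\PP  lex  "river"
[0,6] S  <  k=5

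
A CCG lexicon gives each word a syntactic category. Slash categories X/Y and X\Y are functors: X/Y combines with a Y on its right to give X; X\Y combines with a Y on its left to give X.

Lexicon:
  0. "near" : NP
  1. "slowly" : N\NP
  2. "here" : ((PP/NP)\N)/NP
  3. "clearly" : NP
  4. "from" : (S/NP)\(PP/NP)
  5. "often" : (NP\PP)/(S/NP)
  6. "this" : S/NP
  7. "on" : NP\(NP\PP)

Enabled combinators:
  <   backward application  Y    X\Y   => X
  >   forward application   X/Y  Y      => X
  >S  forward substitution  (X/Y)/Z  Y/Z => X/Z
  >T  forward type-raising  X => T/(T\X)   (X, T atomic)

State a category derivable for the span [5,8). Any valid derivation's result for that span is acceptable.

NP

[0,8] S   >
  [0,5] S/NP   <
    [0,4] PP/NP   <
      [0,2] N   >
        [0,1] N/(N\NP)   >T
          [0,1] "near" : NP
        [1,2] "slowly" : N\NP
      [2,4] (PP/NP)\N   >
        [2,3] "here" : ((PP/NP)\N)/NP
        [3,4] "clearly" : NP
    [4,5] "from" : (S/NP)\(PP/NP)
  [5,8] NP   <
    [5,7] NP\PP   >
      [5,6] "often" : (NP\PP)/(S/NP)
      [6,7] "this" : S/NP
    [7,8] "on" : NP\(NP\PP)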